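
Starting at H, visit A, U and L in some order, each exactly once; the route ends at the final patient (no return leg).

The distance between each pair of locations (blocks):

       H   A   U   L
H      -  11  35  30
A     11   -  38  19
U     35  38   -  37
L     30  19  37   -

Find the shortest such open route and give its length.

There are 3! = 6 possible orderings.
H → A → U → L: 11+38+37 = 86
H → A → L → U: 11+19+37 = 67
H → U → A → L: 35+38+19 = 92
H → U → L → A: 35+37+19 = 91
H → L → A → U: 30+19+38 = 87
H → L → U → A: 30+37+38 = 105
The minimum is 67.
One shortest path: H → A → L → U.

67 blocks — the minimum one-way total.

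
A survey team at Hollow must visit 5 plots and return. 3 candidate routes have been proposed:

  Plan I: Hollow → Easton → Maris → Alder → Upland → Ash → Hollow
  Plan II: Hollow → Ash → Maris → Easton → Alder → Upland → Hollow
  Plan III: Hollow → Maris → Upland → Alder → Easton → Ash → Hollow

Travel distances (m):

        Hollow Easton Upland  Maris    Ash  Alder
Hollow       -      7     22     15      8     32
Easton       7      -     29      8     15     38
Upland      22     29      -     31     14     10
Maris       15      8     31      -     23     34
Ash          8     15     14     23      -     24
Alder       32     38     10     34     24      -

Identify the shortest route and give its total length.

Shortest is Plan I, total 81 m.

Plan I: 7 + 8 + 34 + 10 + 14 + 8 = 81
Plan II: 8 + 23 + 8 + 38 + 10 + 22 = 109
Plan III: 15 + 31 + 10 + 38 + 15 + 8 = 117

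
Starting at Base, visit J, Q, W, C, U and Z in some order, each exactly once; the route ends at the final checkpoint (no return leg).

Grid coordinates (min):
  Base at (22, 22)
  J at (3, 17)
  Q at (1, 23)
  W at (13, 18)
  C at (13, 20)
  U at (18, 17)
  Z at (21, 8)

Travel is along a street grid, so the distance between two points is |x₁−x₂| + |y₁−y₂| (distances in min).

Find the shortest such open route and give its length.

There are 6! = 720 possible orderings.
Base - J - Q - W - C - U - Z: 24+8+17+2+8+12 = 71
Base - J - Q - W - C - Z - U: 24+8+17+2+20+12 = 83
Base - J - Q - W - U - C - Z: 24+8+17+6+8+20 = 83
Base - J - Q - W - U - Z - C: 24+8+17+6+12+20 = 87
Base - J - Q - W - Z - C - U: 24+8+17+18+20+8 = 95
Base - J - Q - W - Z - U - C: 24+8+17+18+12+8 = 87
Base - J - Q - C - W - U - Z: 24+8+15+2+6+12 = 67
Base - J - Q - C - W - Z - U: 24+8+15+2+18+12 = 79
… (712 more)
Base - Z - U - W - C - J - Q: 15+12+6+2+13+8 = 56  ← best
The minimum is 56.
One shortest path: Base → Z → U → W → C → J → Q.

56 min — the minimum one-way total.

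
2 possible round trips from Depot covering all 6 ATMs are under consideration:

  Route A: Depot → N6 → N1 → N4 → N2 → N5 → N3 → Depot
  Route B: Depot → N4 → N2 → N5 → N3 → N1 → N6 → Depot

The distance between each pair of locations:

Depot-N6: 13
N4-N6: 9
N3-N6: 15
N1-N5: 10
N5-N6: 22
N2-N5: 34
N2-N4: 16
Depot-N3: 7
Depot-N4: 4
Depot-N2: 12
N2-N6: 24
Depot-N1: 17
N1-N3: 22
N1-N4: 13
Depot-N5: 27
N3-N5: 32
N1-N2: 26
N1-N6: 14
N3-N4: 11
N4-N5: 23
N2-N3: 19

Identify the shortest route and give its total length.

Shortest is Route A, total 129.

Route A: 13 + 14 + 13 + 16 + 34 + 32 + 7 = 129
Route B: 4 + 16 + 34 + 32 + 22 + 14 + 13 = 135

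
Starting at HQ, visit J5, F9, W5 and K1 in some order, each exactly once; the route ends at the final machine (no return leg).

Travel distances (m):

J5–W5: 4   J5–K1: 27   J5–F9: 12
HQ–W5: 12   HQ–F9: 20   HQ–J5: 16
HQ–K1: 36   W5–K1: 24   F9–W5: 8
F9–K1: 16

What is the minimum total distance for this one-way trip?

There are 4! = 24 possible orderings.
HQ - J5 - F9 - W5 - K1: 16+12+8+24 = 60
HQ - J5 - F9 - K1 - W5: 16+12+16+24 = 68
HQ - J5 - W5 - F9 - K1: 16+4+8+16 = 44
HQ - J5 - W5 - K1 - F9: 16+4+24+16 = 60
HQ - J5 - K1 - F9 - W5: 16+27+16+8 = 67
HQ - J5 - K1 - W5 - F9: 16+27+24+8 = 75
HQ - F9 - J5 - W5 - K1: 20+12+4+24 = 60
HQ - F9 - J5 - K1 - W5: 20+12+27+24 = 83
HQ - F9 - W5 - J5 - K1: 20+8+4+27 = 59
HQ - F9 - W5 - K1 - J5: 20+8+24+27 = 79
HQ - F9 - K1 - J5 - W5: 20+16+27+4 = 67
HQ - F9 - K1 - W5 - J5: 20+16+24+4 = 64
HQ - W5 - J5 - F9 - K1: 12+4+12+16 = 44
HQ - W5 - J5 - K1 - F9: 12+4+27+16 = 59
… (10 more)
The minimum is 44.
One shortest path: HQ → J5 → W5 → F9 → K1.

Shortest open route: 44 m.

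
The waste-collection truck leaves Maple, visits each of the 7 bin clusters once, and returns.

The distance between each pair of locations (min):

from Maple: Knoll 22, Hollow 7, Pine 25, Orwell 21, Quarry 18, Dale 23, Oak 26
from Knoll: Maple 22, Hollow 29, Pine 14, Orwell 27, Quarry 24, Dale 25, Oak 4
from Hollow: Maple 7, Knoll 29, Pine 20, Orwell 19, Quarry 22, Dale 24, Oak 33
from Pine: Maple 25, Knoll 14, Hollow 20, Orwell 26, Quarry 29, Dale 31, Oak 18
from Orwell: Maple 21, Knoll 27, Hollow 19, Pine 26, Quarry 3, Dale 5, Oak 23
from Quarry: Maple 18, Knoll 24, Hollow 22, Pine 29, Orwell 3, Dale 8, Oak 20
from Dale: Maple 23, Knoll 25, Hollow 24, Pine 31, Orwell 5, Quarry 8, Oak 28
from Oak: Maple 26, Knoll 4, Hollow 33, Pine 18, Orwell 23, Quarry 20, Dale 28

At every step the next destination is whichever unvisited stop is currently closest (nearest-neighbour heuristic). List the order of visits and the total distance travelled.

Nearest-neighbour total = 109 min; route Maple → Hollow → Orwell → Quarry → Dale → Knoll → Oak → Pine → Maple.

At Maple the remaining stops are Hollow 7, Quarry 18, Orwell 21, Knoll 22, Dale 23, Pine 25, Oak 26; go to Hollow.
At Hollow the remaining stops are Orwell 19, Pine 20, Quarry 22, Dale 24, Knoll 29, Oak 33; go to Orwell.
At Orwell the remaining stops are Quarry 3, Dale 5, Oak 23, Pine 26, Knoll 27; go to Quarry.
At Quarry the remaining stops are Dale 8, Oak 20, Knoll 24, Pine 29; go to Dale.
At Dale the remaining stops are Knoll 25, Oak 28, Pine 31; go to Knoll.
At Knoll the remaining stops are Oak 4, Pine 14; go to Oak.
At Oak the remaining stops are Pine 18; go to Pine.
Return Pine→Maple: 25.
Total = 7 + 19 + 3 + 8 + 25 + 4 + 18 + 25 = 109.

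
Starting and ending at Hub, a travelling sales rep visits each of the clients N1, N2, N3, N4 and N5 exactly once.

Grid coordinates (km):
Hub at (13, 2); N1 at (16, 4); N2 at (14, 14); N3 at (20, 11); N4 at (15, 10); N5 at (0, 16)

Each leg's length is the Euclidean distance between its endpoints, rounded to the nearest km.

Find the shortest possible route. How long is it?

Shortest round trip = 54 km.

Hub - N1 - N2 - N3 - N4 - N5 - Hub: 4+10+7+5+16+19 = 61
Hub - N1 - N2 - N3 - N5 - N4 - Hub: 4+10+7+21+16+8 = 66
Hub - N1 - N2 - N4 - N3 - N5 - Hub: 4+10+4+5+21+19 = 63
Hub - N1 - N2 - N4 - N5 - N3 - Hub: 4+10+4+16+21+11 = 66
Hub - N1 - N2 - N5 - N3 - N4 - Hub: 4+10+14+21+5+8 = 62
Hub - N1 - N2 - N5 - N4 - N3 - Hub: 4+10+14+16+5+11 = 60
Hub - N1 - N3 - N2 - N4 - N5 - Hub: 4+8+7+4+16+19 = 58
Hub - N1 - N3 - N2 - N5 - N4 - Hub: 4+8+7+14+16+8 = 57
Hub - N1 - N3 - N4 - N2 - N5 - Hub: 4+8+5+4+14+19 = 54
Hub - N1 - N3 - N4 - N5 - N2 - Hub: 4+8+5+16+14+12 = 59
Hub - N1 - N3 - N5 - N2 - N4 - Hub: 4+8+21+14+4+8 = 59
Hub - N1 - N3 - N5 - N4 - N2 - Hub: 4+8+21+16+4+12 = 65
Hub - N1 - N4 - N2 - N3 - N5 - Hub: 4+6+4+7+21+19 = 61
Hub - N1 - N4 - N2 - N5 - N3 - Hub: 4+6+4+14+21+11 = 60
… (46 more)
The minimum is 54.
One optimal route: Hub → N1 → N3 → N4 → N2 → N5 → Hub (or its reverse).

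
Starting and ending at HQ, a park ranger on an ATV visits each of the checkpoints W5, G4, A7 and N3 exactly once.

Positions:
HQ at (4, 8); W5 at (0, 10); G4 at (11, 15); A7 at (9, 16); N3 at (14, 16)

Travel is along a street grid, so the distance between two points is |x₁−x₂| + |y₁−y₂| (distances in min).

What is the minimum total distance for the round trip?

Shortest round trip = 44 min.

There are 12 distinct closed tours to check (reversals are equivalent).
HQ→W5→G4→A7→N3→HQ: 6+16+3+5+18 = 48
HQ→W5→G4→N3→A7→HQ: 6+16+4+5+13 = 44
HQ→W5→A7→G4→N3→HQ: 6+15+3+4+18 = 46
HQ→W5→A7→N3→G4→HQ: 6+15+5+4+14 = 44
HQ→W5→N3→G4→A7→HQ: 6+20+4+3+13 = 46
HQ→W5→N3→A7→G4→HQ: 6+20+5+3+14 = 48
HQ→G4→W5→A7→N3→HQ: 14+16+15+5+18 = 68
HQ→G4→W5→N3→A7→HQ: 14+16+20+5+13 = 68
HQ→G4→A7→W5→N3→HQ: 14+3+15+20+18 = 70
HQ→G4→N3→W5→A7→HQ: 14+4+20+15+13 = 66
HQ→A7→W5→G4→N3→HQ: 13+15+16+4+18 = 66
HQ→A7→G4→W5→N3→HQ: 13+3+16+20+18 = 70
The minimum is 44.
One optimal route: HQ → W5 → G4 → N3 → A7 → HQ (or its reverse).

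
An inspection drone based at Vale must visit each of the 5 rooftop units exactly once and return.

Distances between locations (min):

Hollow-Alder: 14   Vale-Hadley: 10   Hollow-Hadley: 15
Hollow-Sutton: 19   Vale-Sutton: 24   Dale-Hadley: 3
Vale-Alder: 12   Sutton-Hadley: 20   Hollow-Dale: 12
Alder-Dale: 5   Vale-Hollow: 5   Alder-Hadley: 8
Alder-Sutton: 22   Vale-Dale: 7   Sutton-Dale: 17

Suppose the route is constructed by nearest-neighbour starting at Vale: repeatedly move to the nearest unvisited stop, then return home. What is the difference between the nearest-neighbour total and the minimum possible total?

The nearest-neighbour route is 10 min longer than optimal.

Vale: Hollow=5, Dale=7, Hadley=10, Alder=12, Sutton=24 ⇒ Hollow
Hollow: Dale=12, Alder=14, Hadley=15, Sutton=19 ⇒ Dale
Dale: Hadley=3, Alder=5, Sutton=17 ⇒ Hadley
Hadley: Alder=8, Sutton=20 ⇒ Alder
Alder: Sutton=22 ⇒ Sutton
NN route Vale → Hollow → Dale → Hadley → Alder → Sutton → Vale costs 74.
Optimal: Vale → Hollow → Sutton → Alder → Dale → Hadley → Vale costs 64 (by enumerating all 60 distinct tours).
Excess = 74 − 64 = 10.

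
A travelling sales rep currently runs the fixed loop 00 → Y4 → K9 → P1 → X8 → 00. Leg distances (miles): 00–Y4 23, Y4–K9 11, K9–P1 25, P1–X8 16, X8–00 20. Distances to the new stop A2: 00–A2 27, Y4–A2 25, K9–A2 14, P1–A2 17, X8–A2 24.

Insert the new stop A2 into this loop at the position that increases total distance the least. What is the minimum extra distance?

Insertion cost between consecutive stops i–j is d(i,A2) + d(A2,j) − d(i,j):
  between 00 and Y4: 27 + 25 − 23 = 29
  between Y4 and K9: 25 + 14 − 11 = 28
  between K9 and P1: 14 + 17 − 25 = 6
  between P1 and X8: 17 + 24 − 16 = 25
  between X8 and 00: 24 + 27 − 20 = 31
Cheapest insertion is between K9 and P1, adding 6.
New total = 95 + 6 = 101.

+6 miles — insert A2 between K9 and P1.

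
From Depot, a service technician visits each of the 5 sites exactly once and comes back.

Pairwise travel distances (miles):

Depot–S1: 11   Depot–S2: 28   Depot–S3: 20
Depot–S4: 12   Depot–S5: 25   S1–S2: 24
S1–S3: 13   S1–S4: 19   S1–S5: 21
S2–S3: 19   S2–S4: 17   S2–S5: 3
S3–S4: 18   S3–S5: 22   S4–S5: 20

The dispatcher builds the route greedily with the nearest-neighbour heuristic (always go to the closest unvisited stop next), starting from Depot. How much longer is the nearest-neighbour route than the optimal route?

9 miles longer than the optimal tour.

Depot: S1=11, S4=12, S3=20, S5=25, S2=28 ⇒ S1
S1: S3=13, S4=19, S5=21, S2=24 ⇒ S3
S3: S4=18, S2=19, S5=22 ⇒ S4
S4: S2=17, S5=20 ⇒ S2
S2: S5=3 ⇒ S5
NN route Depot → S1 → S3 → S4 → S2 → S5 → Depot costs 87.
Optimal: Depot → S1 → S3 → S2 → S5 → S4 → Depot costs 78 (by enumerating all 60 distinct tours).
Excess = 87 − 78 = 9.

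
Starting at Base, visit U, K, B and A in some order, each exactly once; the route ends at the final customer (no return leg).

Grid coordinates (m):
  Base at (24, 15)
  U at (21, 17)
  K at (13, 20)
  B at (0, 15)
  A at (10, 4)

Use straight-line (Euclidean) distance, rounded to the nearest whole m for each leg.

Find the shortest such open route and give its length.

42 m — the minimum one-way total.

There are 4! = 24 possible orderings.
Base - U - K - B - A: 4+9+14+15 = 42
Base - U - K - A - B: 4+9+16+15 = 44
Base - U - B - K - A: 4+21+14+16 = 55
Base - U - B - A - K: 4+21+15+16 = 56
Base - U - A - K - B: 4+17+16+14 = 51
Base - U - A - B - K: 4+17+15+14 = 50
Base - K - U - B - A: 12+9+21+15 = 57
Base - K - U - A - B: 12+9+17+15 = 53
Base - K - B - U - A: 12+14+21+17 = 64
Base - K - B - A - U: 12+14+15+17 = 58
Base - K - A - U - B: 12+16+17+21 = 66
Base - K - A - B - U: 12+16+15+21 = 64
Base - B - U - K - A: 24+21+9+16 = 70
Base - B - U - A - K: 24+21+17+16 = 78
… (10 more)
The minimum is 42.
One shortest path: Base → U → K → B → A.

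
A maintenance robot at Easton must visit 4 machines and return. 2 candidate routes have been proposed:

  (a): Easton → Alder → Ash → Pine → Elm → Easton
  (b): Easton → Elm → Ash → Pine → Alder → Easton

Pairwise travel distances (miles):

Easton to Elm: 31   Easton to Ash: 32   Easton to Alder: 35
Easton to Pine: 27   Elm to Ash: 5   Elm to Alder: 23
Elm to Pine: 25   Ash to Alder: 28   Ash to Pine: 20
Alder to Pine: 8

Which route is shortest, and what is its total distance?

(a): 35 + 28 + 20 + 25 + 31 = 139
(b): 31 + 5 + 20 + 8 + 35 = 99

99 miles — (b) is the shortest.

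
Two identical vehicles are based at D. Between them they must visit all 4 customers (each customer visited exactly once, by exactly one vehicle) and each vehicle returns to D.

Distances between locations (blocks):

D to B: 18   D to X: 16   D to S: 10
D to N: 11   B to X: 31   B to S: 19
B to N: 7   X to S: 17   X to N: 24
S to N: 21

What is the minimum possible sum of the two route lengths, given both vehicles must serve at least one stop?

There are 2^3 − 1 = 7 ways to divide the 4 stops into two non-empty groups. For each, the best each vehicle can do is its own shortest tour through its group:
  {B} + {X, S, N}: 36 + 62 = 98
  {X} + {B, S, N}: 32 + 47 = 79
  {B, X} + {S, N}: 65 + 42 = 107
  {S} + {B, X, N}: 20 + 65 = 85
  {B, S} + {X, N}: 47 + 51 = 98
  {X, S} + {B, N}: 43 + 36 = 79
  … (7 splits in total)
Best: vehicle 1 D → X → D = 32; vehicle 2 D → S → B → N → D = 47; combined 79.

Minimum combined distance: 79 blocks.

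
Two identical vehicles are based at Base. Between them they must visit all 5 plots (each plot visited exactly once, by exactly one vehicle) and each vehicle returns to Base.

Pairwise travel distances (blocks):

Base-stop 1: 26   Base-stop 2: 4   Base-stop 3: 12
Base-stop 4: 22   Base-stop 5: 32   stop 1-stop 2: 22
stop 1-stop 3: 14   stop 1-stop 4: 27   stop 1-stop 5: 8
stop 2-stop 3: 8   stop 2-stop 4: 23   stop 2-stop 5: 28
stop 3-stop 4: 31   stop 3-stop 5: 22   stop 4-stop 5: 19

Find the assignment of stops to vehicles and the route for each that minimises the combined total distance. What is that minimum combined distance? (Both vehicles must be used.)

Check every non-empty split of the stops between the two vehicles; for each half take its own optimal tour:
  {stop 1} + {stop 2, stop 3, stop 4, stop 5}: 52 + 75 = 127
  {stop 2} + {stop 1, stop 3, stop 4, stop 5}: 8 + 75 = 83
  {stop 1, stop 2} + {stop 3, stop 4, stop 5}: 52 + 75 = 127
  {stop 3} + {stop 1, stop 2, stop 4, stop 5}: 24 + 75 = 99
  {stop 1, stop 3} + {stop 2, stop 4, stop 5}: 52 + 73 = 125
  {stop 2, stop 3} + {stop 1, stop 4, stop 5}: 24 + 75 = 99
  … (15 splits in total)
Best: vehicle 1 Base → stop 2 → Base = 8; vehicle 2 Base → stop 3 → stop 1 → stop 5 → stop 4 → Base = 75; combined 83.

83 blocks — the smallest possible combined total.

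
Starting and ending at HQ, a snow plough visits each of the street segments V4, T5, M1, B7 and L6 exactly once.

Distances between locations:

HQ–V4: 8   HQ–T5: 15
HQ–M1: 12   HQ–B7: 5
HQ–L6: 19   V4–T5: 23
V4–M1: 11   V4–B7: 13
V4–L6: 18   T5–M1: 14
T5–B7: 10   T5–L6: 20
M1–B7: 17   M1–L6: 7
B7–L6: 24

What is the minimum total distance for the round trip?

Shortest round trip = 61.

With 5 stops there are 5!/2 = 60 distinct round trips (a route and its reverse cost the same).
HQ→V4→T5→M1→B7→L6→HQ: 8+23+14+17+24+19 = 105
HQ→V4→T5→M1→L6→B7→HQ: 8+23+14+7+24+5 = 81
HQ→V4→T5→B7→M1→L6→HQ: 8+23+10+17+7+19 = 84
HQ→V4→T5→B7→L6→M1→HQ: 8+23+10+24+7+12 = 84
HQ→V4→T5→L6→M1→B7→HQ: 8+23+20+7+17+5 = 80
HQ→V4→T5→L6→B7→M1→HQ: 8+23+20+24+17+12 = 104
HQ→V4→M1→T5→B7→L6→HQ: 8+11+14+10+24+19 = 86
HQ→V4→M1→T5→L6→B7→HQ: 8+11+14+20+24+5 = 82
HQ→V4→M1→B7→T5→L6→HQ: 8+11+17+10+20+19 = 85
HQ→V4→M1→B7→L6→T5→HQ: 8+11+17+24+20+15 = 95
HQ→V4→M1→L6→T5→B7→HQ: 8+11+7+20+10+5 = 61
HQ→V4→M1→L6→B7→T5→HQ: 8+11+7+24+10+15 = 75
HQ→V4→B7→T5→M1→L6→HQ: 8+13+10+14+7+19 = 71
HQ→V4→B7→T5→L6→M1→HQ: 8+13+10+20+7+12 = 70
… (46 more)
The minimum is 61.
One optimal route: HQ → V4 → M1 → L6 → T5 → B7 → HQ (or its reverse).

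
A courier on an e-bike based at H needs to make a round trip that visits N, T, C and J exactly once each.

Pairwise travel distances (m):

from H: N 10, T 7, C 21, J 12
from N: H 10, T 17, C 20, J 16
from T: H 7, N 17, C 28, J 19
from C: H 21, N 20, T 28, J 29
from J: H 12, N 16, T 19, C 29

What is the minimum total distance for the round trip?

83 m — the shortest possible round trip.

With 4 stops there are 4!/2 = 12 distinct round trips (a route and its reverse cost the same).
H-N-T-C-J-H: 10+17+28+29+12 = 96
H-N-T-J-C-H: 10+17+19+29+21 = 96
H-N-C-T-J-H: 10+20+28+19+12 = 89
H-N-C-J-T-H: 10+20+29+19+7 = 85
H-N-J-T-C-H: 10+16+19+28+21 = 94
H-N-J-C-T-H: 10+16+29+28+7 = 90
H-T-N-C-J-H: 7+17+20+29+12 = 85
H-T-N-J-C-H: 7+17+16+29+21 = 90
H-T-C-N-J-H: 7+28+20+16+12 = 83
H-T-J-N-C-H: 7+19+16+20+21 = 83
H-C-N-T-J-H: 21+20+17+19+12 = 89
H-C-T-N-J-H: 21+28+17+16+12 = 94
The minimum is 83.
One optimal route: H → T → C → N → J → H (or its reverse).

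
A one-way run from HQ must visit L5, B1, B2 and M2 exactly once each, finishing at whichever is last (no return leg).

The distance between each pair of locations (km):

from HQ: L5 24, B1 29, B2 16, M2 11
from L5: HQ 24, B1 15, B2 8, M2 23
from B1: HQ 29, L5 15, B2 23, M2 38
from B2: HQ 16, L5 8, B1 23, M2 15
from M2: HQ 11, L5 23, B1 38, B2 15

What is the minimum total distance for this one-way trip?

There are 4! = 24 possible orderings.
HQ - L5 - B1 - B2 - M2: 24+15+23+15 = 77
HQ - L5 - B1 - M2 - B2: 24+15+38+15 = 92
HQ - L5 - B2 - B1 - M2: 24+8+23+38 = 93
HQ - L5 - B2 - M2 - B1: 24+8+15+38 = 85
HQ - L5 - M2 - B1 - B2: 24+23+38+23 = 108
HQ - L5 - M2 - B2 - B1: 24+23+15+23 = 85
HQ - B1 - L5 - B2 - M2: 29+15+8+15 = 67
HQ - B1 - L5 - M2 - B2: 29+15+23+15 = 82
HQ - B1 - B2 - L5 - M2: 29+23+8+23 = 83
HQ - B1 - B2 - M2 - L5: 29+23+15+23 = 90
HQ - B1 - M2 - L5 - B2: 29+38+23+8 = 98
HQ - B1 - M2 - B2 - L5: 29+38+15+8 = 90
HQ - B2 - L5 - B1 - M2: 16+8+15+38 = 77
HQ - B2 - L5 - M2 - B1: 16+8+23+38 = 85
… (10 more)
HQ - M2 - B2 - L5 - B1: 11+15+8+15 = 49  ← best
The minimum is 49.
One shortest path: HQ → M2 → B2 → L5 → B1.

Minimum one-way distance = 49 km.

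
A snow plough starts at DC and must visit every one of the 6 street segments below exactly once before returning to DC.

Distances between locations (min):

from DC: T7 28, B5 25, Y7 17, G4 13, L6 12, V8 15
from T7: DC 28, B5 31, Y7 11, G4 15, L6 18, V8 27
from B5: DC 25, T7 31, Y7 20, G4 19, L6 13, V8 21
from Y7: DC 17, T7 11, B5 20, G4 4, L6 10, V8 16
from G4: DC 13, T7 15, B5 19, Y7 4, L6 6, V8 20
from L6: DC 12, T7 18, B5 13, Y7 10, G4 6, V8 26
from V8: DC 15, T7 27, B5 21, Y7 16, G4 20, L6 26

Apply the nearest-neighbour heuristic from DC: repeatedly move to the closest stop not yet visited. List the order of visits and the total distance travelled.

DC → [L6:12 / G4:13 / V8:15 / Y7:17 / B5:25 / T7:28] → L6 (12)
L6 → [G4:6 / Y7:10 / B5:13 / T7:18 / V8:26] → G4 (6)
G4 → [Y7:4 / T7:15 / B5:19 / V8:20] → Y7 (4)
Y7 → [T7:11 / V8:16 / B5:20] → T7 (11)
T7 → [V8:27 / B5:31] → V8 (27)
V8 → [B5:21] → B5 (21)
Return B5→DC: 25.
Total = 12 + 6 + 4 + 11 + 27 + 21 + 25 = 106.

Total distance 106 min via the nearest-neighbour route DC → L6 → G4 → Y7 → T7 → V8 → B5 → DC.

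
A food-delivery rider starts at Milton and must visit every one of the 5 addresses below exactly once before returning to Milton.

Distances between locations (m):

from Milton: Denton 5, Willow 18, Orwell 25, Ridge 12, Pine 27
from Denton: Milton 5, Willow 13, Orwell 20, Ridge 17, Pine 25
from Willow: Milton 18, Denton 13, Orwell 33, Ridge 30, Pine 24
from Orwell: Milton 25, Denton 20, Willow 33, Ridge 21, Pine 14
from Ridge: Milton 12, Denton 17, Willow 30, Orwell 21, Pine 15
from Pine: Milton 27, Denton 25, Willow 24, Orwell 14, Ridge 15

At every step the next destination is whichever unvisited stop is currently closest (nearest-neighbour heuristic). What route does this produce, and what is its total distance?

89 m along Milton → Denton → Willow → Pine → Orwell → Ridge → Milton.

Milton → [Denton:5 / Ridge:12 / Willow:18 / Orwell:25 / Pine:27] → Denton (5)
Denton → [Willow:13 / Ridge:17 / Orwell:20 / Pine:25] → Willow (13)
Willow → [Pine:24 / Ridge:30 / Orwell:33] → Pine (24)
Pine → [Orwell:14 / Ridge:15] → Orwell (14)
Orwell → [Ridge:21] → Ridge (21)
Return Ridge→Milton: 12.
Total = 5 + 13 + 24 + 14 + 21 + 12 = 89.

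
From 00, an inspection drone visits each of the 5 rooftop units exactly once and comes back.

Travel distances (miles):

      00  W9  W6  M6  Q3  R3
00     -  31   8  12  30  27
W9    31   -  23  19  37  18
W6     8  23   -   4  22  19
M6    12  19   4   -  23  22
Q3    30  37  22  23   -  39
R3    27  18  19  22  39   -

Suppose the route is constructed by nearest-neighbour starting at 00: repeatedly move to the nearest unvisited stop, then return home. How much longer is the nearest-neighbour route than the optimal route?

From 00: W6=8, M6=12, R3=27, Q3=30, W9=31 → choose W6 (8).
From W6: M6=4, R3=19, Q3=22, W9=23 → choose M6 (4).
From M6: W9=19, R3=22, Q3=23 → choose W9 (19).
From W9: R3=18, Q3=37 → choose R3 (18).
From R3: Q3=39 → choose Q3 (39).
NN route 00 → W6 → M6 → W9 → R3 → Q3 → 00 costs 118.
Optimal: 00 → W6 → M6 → Q3 → W9 → R3 → 00 costs 117 (by enumerating all 60 distinct tours).
Excess = 118 − 117 = 1.

Excess over optimum: 1 miles.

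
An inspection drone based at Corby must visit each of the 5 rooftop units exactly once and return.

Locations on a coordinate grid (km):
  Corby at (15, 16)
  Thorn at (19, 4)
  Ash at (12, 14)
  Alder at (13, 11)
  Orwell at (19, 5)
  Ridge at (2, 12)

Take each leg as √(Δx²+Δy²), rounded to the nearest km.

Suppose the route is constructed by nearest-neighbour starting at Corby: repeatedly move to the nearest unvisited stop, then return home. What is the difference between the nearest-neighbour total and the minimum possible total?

From Corby: Ash=4, Alder=5, Orwell=12, Thorn=13, Ridge=14 → choose Ash (4).
From Ash: Alder=3, Ridge=10, Orwell=11, Thorn=12 → choose Alder (3).
From Alder: Orwell=8, Thorn=9, Ridge=11 → choose Orwell (8).
From Orwell: Thorn=1, Ridge=18 → choose Thorn (1).
From Thorn: Ridge=19 → choose Ridge (19).
NN route Corby → Ash → Alder → Orwell → Thorn → Ridge → Corby costs 49.
Optimal: Corby → Thorn → Orwell → Alder → Ridge → Ash → Corby costs 47 (by enumerating all 60 distinct tours).
Excess = 49 − 47 = 2.

2 km longer than the optimal tour.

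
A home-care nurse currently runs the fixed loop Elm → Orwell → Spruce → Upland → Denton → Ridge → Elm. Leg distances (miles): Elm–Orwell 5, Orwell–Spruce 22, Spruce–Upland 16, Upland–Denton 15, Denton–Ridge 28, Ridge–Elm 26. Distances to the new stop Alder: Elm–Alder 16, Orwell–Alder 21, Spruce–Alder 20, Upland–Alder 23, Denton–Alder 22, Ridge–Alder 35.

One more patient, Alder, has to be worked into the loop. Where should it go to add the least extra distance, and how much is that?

+19 miles — insert Alder between Orwell and Spruce.

Insertion cost between consecutive stops i–j is d(i,Alder) + d(Alder,j) − d(i,j):
  between Elm and Orwell: 16 + 21 − 5 = 32
  between Orwell and Spruce: 21 + 20 − 22 = 19
  between Spruce and Upland: 20 + 23 − 16 = 27
  between Upland and Denton: 23 + 22 − 15 = 30
  between Denton and Ridge: 22 + 35 − 28 = 29
  between Ridge and Elm: 35 + 16 − 26 = 25
Cheapest insertion is between Orwell and Spruce, adding 19.
New total = 112 + 19 = 131.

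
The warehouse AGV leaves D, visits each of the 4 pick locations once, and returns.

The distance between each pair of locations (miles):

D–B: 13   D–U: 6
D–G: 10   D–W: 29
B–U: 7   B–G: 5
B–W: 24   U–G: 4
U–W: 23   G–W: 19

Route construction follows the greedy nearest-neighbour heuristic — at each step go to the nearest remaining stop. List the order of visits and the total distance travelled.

Total distance 68 miles via the nearest-neighbour route D → U → G → B → W → D.

At D the remaining stops are U 6, G 10, B 13, W 29; go to U.
At U the remaining stops are G 4, B 7, W 23; go to G.
At G the remaining stops are B 5, W 19; go to B.
At B the remaining stops are W 24; go to W.
Return W→D: 29.
Total = 6 + 4 + 5 + 24 + 29 = 68.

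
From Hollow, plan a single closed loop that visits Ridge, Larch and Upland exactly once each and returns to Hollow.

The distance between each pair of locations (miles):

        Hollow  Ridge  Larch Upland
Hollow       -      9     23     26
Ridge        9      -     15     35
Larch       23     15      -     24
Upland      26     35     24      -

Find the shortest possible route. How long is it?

With 3 stops there are 3!/2 = 3 distinct round trips (a route and its reverse cost the same).
Hollow-Ridge-Larch-Upland-Hollow: 9+15+24+26 = 74
Hollow-Ridge-Upland-Larch-Hollow: 9+35+24+23 = 91
Hollow-Larch-Ridge-Upland-Hollow: 23+15+35+26 = 99
The minimum is 74.
One optimal route: Hollow → Ridge → Larch → Upland → Hollow (or its reverse).

Shortest round trip = 74 miles.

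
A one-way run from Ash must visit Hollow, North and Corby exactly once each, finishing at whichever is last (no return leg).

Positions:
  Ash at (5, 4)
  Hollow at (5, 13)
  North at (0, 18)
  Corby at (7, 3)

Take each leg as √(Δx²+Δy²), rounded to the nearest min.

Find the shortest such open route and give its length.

19 min — the minimum one-way total.

There are 3! = 6 possible orderings.
Ash → Hollow → North → Corby: 9+7+17 = 33
Ash → Hollow → Corby → North: 9+10+17 = 36
Ash → North → Hollow → Corby: 15+7+10 = 32
Ash → North → Corby → Hollow: 15+17+10 = 42
Ash → Corby → Hollow → North: 2+10+7 = 19
Ash → Corby → North → Hollow: 2+17+7 = 26
The minimum is 19.
One shortest path: Ash → Corby → Hollow → North.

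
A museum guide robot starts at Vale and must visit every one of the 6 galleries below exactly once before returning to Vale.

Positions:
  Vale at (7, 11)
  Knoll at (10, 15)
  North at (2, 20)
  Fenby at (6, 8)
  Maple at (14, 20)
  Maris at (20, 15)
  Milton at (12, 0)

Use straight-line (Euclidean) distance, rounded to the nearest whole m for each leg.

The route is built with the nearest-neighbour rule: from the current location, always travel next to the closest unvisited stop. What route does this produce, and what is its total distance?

From Vale: distances to unvisited — Fenby=3, Knoll=5, North=10, Maple=11, Milton=12, Maris=14. Nearest is Fenby (3).
From Fenby: distances to unvisited — Knoll=8, Milton=10, North=13, Maple=14, Maris=16. Nearest is Knoll (8).
From Knoll: distances to unvisited — Maple=6, North=9, Maris=10, Milton=15. Nearest is Maple (6).
From Maple: distances to unvisited — Maris=8, North=12, Milton=20. Nearest is Maris (8).
From Maris: distances to unvisited — Milton=17, North=19. Nearest is Milton (17).
From Milton: distances to unvisited — North=22. Nearest is North (22).
Return North→Vale: 10.
Total = 3 + 8 + 6 + 8 + 17 + 22 + 10 = 74.

Total distance 74 m via the nearest-neighbour route Vale → Fenby → Knoll → Maple → Maris → Milton → North → Vale.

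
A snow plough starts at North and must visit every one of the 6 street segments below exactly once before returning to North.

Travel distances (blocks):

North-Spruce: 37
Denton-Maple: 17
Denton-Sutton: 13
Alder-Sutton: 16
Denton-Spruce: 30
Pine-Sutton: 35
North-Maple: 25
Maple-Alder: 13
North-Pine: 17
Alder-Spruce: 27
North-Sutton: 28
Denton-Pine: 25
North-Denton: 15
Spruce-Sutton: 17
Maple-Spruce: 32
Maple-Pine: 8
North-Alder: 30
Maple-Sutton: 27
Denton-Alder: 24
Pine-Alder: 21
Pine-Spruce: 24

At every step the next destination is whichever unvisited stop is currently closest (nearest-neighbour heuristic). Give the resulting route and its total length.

North → [Denton:15 / Pine:17 / Maple:25 / Sutton:28 / Alder:30 / Spruce:37] → Denton (15)
Denton → [Sutton:13 / Maple:17 / Alder:24 / Pine:25 / Spruce:30] → Sutton (13)
Sutton → [Alder:16 / Spruce:17 / Maple:27 / Pine:35] → Alder (16)
Alder → [Maple:13 / Pine:21 / Spruce:27] → Maple (13)
Maple → [Pine:8 / Spruce:32] → Pine (8)
Pine → [Spruce:24] → Spruce (24)
Return Spruce→North: 37.
Total = 15 + 13 + 16 + 13 + 8 + 24 + 37 = 126.

Total distance 126 blocks via the nearest-neighbour route North → Denton → Sutton → Alder → Maple → Pine → Spruce → North.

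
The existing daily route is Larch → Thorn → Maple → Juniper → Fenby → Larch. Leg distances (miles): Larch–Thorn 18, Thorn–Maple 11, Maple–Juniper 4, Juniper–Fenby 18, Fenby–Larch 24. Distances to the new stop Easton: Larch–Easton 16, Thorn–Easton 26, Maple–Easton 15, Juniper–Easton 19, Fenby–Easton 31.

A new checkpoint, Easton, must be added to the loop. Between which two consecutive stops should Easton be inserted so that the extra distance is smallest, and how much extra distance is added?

+23 miles — insert Easton between Fenby and Larch.

Insertion cost between consecutive stops i–j is d(i,Easton) + d(Easton,j) − d(i,j):
  between Larch and Thorn: 16 + 26 − 18 = 24
  between Thorn and Maple: 26 + 15 − 11 = 30
  between Maple and Juniper: 15 + 19 − 4 = 30
  between Juniper and Fenby: 19 + 31 − 18 = 32
  between Fenby and Larch: 31 + 16 − 24 = 23
Cheapest insertion is between Fenby and Larch, adding 23.
New total = 75 + 23 = 98.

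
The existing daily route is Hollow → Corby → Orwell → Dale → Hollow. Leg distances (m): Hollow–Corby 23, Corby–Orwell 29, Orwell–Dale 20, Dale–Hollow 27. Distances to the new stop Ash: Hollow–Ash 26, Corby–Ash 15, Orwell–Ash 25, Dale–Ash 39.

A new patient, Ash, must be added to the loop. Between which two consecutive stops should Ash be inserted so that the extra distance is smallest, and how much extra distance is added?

Insertion cost between consecutive stops i–j is d(i,Ash) + d(Ash,j) − d(i,j):
  between Hollow and Corby: 26 + 15 − 23 = 18
  between Corby and Orwell: 15 + 25 − 29 = 11
  between Orwell and Dale: 25 + 39 − 20 = 44
  between Dale and Hollow: 39 + 26 − 27 = 38
Cheapest insertion is between Corby and Orwell, adding 11.
New total = 99 + 11 = 110.

Adding 11 m by placing Ash on the Corby–Orwell leg.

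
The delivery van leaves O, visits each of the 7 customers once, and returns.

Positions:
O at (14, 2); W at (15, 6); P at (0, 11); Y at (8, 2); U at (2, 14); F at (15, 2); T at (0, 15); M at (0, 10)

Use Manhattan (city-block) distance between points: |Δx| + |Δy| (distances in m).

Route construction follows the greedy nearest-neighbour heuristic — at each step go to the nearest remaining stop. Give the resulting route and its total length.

Total distance 64 m via the nearest-neighbour route O → F → W → Y → M → P → T → U → O.

From O: distances to unvisited — F=1, W=5, Y=6, M=22, P=23, U=24, T=27. Nearest is F (1).
From F: distances to unvisited — W=4, Y=7, M=23, P=24, U=25, T=28. Nearest is W (4).
From W: distances to unvisited — Y=11, M=19, P=20, U=21, T=24. Nearest is Y (11).
From Y: distances to unvisited — M=16, P=17, U=18, T=21. Nearest is M (16).
From M: distances to unvisited — P=1, T=5, U=6. Nearest is P (1).
From P: distances to unvisited — T=4, U=5. Nearest is T (4).
From T: distances to unvisited — U=3. Nearest is U (3).
Return U→O: 24.
Total = 1 + 4 + 11 + 16 + 1 + 4 + 3 + 24 = 64.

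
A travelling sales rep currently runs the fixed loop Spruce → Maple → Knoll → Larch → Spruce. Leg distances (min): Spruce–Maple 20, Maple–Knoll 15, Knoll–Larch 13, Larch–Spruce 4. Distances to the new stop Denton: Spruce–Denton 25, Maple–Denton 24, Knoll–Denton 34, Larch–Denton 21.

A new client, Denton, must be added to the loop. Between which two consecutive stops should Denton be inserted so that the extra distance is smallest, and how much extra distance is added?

Minimum extra distance: 29 min, inserting Denton between Spruce and Maple.

Insertion cost between consecutive stops i–j is d(i,Denton) + d(Denton,j) − d(i,j):
  between Spruce and Maple: 25 + 24 − 20 = 29
  between Maple and Knoll: 24 + 34 − 15 = 43
  between Knoll and Larch: 34 + 21 − 13 = 42
  between Larch and Spruce: 21 + 25 − 4 = 42
Cheapest insertion is between Spruce and Maple, adding 29.
New total = 52 + 29 = 81.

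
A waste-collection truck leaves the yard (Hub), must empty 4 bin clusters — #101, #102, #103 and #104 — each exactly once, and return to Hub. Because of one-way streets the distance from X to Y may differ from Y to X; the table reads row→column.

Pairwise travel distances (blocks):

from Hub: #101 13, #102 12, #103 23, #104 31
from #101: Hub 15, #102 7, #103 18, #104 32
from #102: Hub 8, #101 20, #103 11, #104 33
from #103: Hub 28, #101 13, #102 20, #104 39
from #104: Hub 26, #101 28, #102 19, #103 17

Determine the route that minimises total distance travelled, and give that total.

Hub - #101 - #102 - #103 - #104 - Hub: 13+7+11+39+26 = 96
Hub - #101 - #102 - #104 - #103 - Hub: 13+7+33+17+28 = 98
Hub - #101 - #103 - #102 - #104 - Hub: 13+18+20+33+26 = 110
Hub - #101 - #103 - #104 - #102 - Hub: 13+18+39+19+8 = 97
Hub - #101 - #104 - #102 - #103 - Hub: 13+32+19+11+28 = 103
Hub - #101 - #104 - #103 - #102 - Hub: 13+32+17+20+8 = 90
Hub - #102 - #101 - #103 - #104 - Hub: 12+20+18+39+26 = 115
Hub - #102 - #101 - #104 - #103 - Hub: 12+20+32+17+28 = 109
Hub - #102 - #103 - #101 - #104 - Hub: 12+11+13+32+26 = 94
Hub - #102 - #103 - #104 - #101 - Hub: 12+11+39+28+15 = 105
Hub - #102 - #104 - #101 - #103 - Hub: 12+33+28+18+28 = 119
Hub - #102 - #104 - #103 - #101 - Hub: 12+33+17+13+15 = 90
Hub - #103 - #101 - #102 - #104 - Hub: 23+13+7+33+26 = 102
Hub - #103 - #101 - #104 - #102 - Hub: 23+13+32+19+8 = 95
… (10 more)
Hub - #104 - #103 - #101 - #102 - Hub: 31+17+13+7+8 = 76  ← best
The minimum is 76.
One optimal route: Hub → #104 → #103 → #101 → #102 → Hub.

76 blocks — the shortest possible round trip.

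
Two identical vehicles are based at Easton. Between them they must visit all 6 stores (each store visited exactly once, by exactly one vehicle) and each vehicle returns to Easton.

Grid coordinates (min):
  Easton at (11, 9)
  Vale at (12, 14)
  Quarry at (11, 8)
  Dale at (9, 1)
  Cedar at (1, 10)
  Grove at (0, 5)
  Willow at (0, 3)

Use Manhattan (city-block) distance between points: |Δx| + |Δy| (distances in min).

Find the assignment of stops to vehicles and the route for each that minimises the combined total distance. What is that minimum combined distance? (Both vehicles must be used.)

Check every non-empty split of the stops between the two vehicles; for each half take its own optimal tour:
  {Vale} + {Quarry, Dale, Cedar, Grove, Willow}: 12 + 40 = 52
  {Quarry} + {Vale, Dale, Cedar, Grove, Willow}: 2 + 50 = 52
  {Vale, Quarry} + {Dale, Cedar, Grove, Willow}: 14 + 40 = 54
  {Dale} + {Vale, Quarry, Cedar, Grove, Willow}: 20 + 46 = 66
  {Vale, Dale} + {Quarry, Cedar, Grove, Willow}: 32 + 36 = 68
  {Quarry, Dale} + {Vale, Cedar, Grove, Willow}: 20 + 46 = 66
  … (31 splits in total)
Best: vehicle 1 Easton → Vale → Easton = 12; vehicle 2 Easton → Quarry → Dale → Willow → Grove → Cedar → Easton = 40; combined 52.

52 min — the smallest possible combined total.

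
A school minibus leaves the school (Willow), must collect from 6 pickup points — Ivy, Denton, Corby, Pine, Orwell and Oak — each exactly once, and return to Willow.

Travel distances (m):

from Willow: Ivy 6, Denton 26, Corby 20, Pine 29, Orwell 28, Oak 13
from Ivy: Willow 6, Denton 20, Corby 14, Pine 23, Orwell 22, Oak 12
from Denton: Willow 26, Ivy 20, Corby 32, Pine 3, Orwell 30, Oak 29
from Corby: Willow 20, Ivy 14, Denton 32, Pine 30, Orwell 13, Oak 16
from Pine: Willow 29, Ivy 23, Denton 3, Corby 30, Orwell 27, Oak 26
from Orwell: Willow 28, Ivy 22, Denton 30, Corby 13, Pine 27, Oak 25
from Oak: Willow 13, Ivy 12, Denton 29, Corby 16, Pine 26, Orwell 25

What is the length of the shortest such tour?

With 6 stops there are 6!/2 = 360 distinct round trips (a route and its reverse cost the same).
Willow-Ivy-Denton-Corby-Pine-Orwell-Oak-Willow: 6+20+32+30+27+25+13 = 153
Willow-Ivy-Denton-Corby-Pine-Oak-Orwell-Willow: 6+20+32+30+26+25+28 = 167
Willow-Ivy-Denton-Corby-Orwell-Pine-Oak-Willow: 6+20+32+13+27+26+13 = 137
Willow-Ivy-Denton-Corby-Orwell-Oak-Pine-Willow: 6+20+32+13+25+26+29 = 151
Willow-Ivy-Denton-Corby-Oak-Pine-Orwell-Willow: 6+20+32+16+26+27+28 = 155
Willow-Ivy-Denton-Corby-Oak-Orwell-Pine-Willow: 6+20+32+16+25+27+29 = 155
Willow-Ivy-Denton-Pine-Corby-Orwell-Oak-Willow: 6+20+3+30+13+25+13 = 110
Willow-Ivy-Denton-Pine-Corby-Oak-Orwell-Willow: 6+20+3+30+16+25+28 = 128
… (352 more)
Willow-Ivy-Denton-Pine-Orwell-Corby-Oak-Willow: 6+20+3+27+13+16+13 = 98  ← best
The minimum is 98.
One optimal route: Willow → Ivy → Denton → Pine → Orwell → Corby → Oak → Willow (or its reverse).

98 m — the shortest possible round trip.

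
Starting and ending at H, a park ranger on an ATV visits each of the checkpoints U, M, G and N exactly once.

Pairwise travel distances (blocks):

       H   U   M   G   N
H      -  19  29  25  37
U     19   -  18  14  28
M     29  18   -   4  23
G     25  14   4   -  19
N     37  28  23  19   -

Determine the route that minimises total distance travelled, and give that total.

H→U→M→G→N→H: 19+18+4+19+37 = 97
H→U→M→N→G→H: 19+18+23+19+25 = 104
H→U→G→M→N→H: 19+14+4+23+37 = 97
H→U→G→N→M→H: 19+14+19+23+29 = 104
H→U→N→M→G→H: 19+28+23+4+25 = 99
H→U→N→G→M→H: 19+28+19+4+29 = 99
H→M→U→G→N→H: 29+18+14+19+37 = 117
H→M→U→N→G→H: 29+18+28+19+25 = 119
H→M→G→U→N→H: 29+4+14+28+37 = 112
H→M→N→U→G→H: 29+23+28+14+25 = 119
H→G→U→M→N→H: 25+14+18+23+37 = 117
H→G→M→U→N→H: 25+4+18+28+37 = 112
The minimum is 97.
One optimal route: H → U → M → G → N → H (or its reverse).

Minimum total distance: 97 blocks.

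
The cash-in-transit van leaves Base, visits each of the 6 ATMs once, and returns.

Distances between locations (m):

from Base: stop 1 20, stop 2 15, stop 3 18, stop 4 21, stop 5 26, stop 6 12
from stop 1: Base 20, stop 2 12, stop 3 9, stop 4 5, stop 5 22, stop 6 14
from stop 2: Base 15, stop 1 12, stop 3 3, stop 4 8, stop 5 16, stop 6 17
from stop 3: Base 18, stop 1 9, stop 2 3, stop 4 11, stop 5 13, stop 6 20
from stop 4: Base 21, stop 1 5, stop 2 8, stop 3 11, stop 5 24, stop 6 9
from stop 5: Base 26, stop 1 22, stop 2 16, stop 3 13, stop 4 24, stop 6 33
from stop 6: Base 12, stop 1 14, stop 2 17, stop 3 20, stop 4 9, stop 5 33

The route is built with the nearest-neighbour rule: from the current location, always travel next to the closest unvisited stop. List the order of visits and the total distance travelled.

At Base the remaining stops are stop 6 12, stop 2 15, stop 3 18, stop 1 20, stop 4 21, stop 5 26; go to stop 6.
At stop 6 the remaining stops are stop 4 9, stop 1 14, stop 2 17, stop 3 20, stop 5 33; go to stop 4.
At stop 4 the remaining stops are stop 1 5, stop 2 8, stop 3 11, stop 5 24; go to stop 1.
At stop 1 the remaining stops are stop 3 9, stop 2 12, stop 5 22; go to stop 3.
At stop 3 the remaining stops are stop 2 3, stop 5 13; go to stop 2.
At stop 2 the remaining stops are stop 5 16; go to stop 5.
Return stop 5→Base: 26.
Total = 12 + 9 + 5 + 9 + 3 + 16 + 26 = 80.

80 m along Base → stop 6 → stop 4 → stop 1 → stop 3 → stop 2 → stop 5 → Base.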